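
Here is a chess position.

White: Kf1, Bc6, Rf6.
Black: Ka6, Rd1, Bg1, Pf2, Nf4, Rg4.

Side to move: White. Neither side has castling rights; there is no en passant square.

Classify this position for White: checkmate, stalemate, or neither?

White to move; white king on f1.
In check: yes, from the black rook on d1.
King squares — e1: attacked by Rd1; g1: attacked by Rd1; e2: attacked by Nf4; f2: attacked by Bg1; g2: attacked by Nf4.
Legal moves for White: none.
In check with no legal moves → checkmate.

checkmate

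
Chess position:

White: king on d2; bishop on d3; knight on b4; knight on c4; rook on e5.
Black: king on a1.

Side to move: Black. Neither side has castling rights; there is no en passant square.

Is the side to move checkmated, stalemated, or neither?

Black to move; black king on a1.
In check: no.
King squares — b1: attacked by Bd3; a2: attacked by Nb4; b2: attacked by Nc4.
Legal moves for Black: none.
Not in check and no legal moves → stalemate.

stalemate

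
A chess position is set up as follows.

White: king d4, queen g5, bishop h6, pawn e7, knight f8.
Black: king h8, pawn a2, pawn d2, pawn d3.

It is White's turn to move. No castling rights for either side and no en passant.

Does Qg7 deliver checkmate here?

yes

After Qg7: black king on h8; in check: yes, from the white queen on g7.
King squares — g7: attacked by Bh6; h7: attacked by Qg7; g8: attacked by Qg7.
Black has no legal moves → checkmate.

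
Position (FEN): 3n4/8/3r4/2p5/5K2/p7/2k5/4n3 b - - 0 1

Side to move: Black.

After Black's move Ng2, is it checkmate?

no

After Ng2: white king on f4; in check: yes, from the black knight on g2.
White has 7 legal replies: Kg5, Kf5, Ke5, Kg4, Ke4, Kg3, Kf3.
In check but a legal move exists → not checkmate.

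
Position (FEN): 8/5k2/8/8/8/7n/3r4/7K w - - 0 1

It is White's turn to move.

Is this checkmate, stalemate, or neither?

White to move; white king on h1.
In check: no.
King squares — g1: attacked by Nh3; g2: attacked by Rd2; h2: attacked by Rd2.
Legal moves for White: none.
Not in check and no legal moves → stalemate.

stalemate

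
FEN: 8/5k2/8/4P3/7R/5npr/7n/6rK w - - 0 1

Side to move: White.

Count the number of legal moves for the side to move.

White to move; king on h1.
In check: yes, from the black rook on g1.
Legal moves: none.
Count: 0.

0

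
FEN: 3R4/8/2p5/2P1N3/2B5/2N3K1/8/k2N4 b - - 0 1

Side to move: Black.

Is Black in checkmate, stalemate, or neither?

stalemate

Black to move; black king on a1.
In check: no.
King squares — b1: attacked by Nc3; a2: attacked by Nc3; b2: attacked by Nd1.
Legal moves for Black: none.
Not in check and no legal moves → stalemate.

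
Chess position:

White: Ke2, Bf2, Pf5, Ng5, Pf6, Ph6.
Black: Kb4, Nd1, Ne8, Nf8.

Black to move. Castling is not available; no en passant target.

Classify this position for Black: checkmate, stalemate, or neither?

Black to move; black king on b4.
In check: no.
Legal moves for Black include: Nh7, Nd7, Ng6, Ne6, Ng7, Nc7, Nxf6, Nd6, Kb5, Ka5, Kc4, Ka4, Kc3, Kb3, Ka3, Ne3, Nc3+, Nxf2, ... (list truncated; more exist).
Black has legal moves and is not in check → neither.

neither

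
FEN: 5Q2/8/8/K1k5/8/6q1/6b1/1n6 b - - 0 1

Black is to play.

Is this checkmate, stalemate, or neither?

neither

Black to move; black king on c5.
In check: yes, from the white queen on f8.
Legal moves for Black: Kc6, Kd5, Kd4, Kc4, Qd6.
Black is in check but has 5 legal moves → neither.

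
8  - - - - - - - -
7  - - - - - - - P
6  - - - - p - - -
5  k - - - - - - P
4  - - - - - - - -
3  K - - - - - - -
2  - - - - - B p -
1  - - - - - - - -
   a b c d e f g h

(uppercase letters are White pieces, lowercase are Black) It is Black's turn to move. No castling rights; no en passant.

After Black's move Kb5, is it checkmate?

After Kb5: white king on a3; in check: no.
White is not in check, so this cannot be checkmate.

no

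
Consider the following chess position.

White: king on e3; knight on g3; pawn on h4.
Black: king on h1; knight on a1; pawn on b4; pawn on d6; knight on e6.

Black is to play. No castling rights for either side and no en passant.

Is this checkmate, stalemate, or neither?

Black to move; black king on h1.
In check: yes, from the white knight on g3.
Legal moves for Black: Kh2, Kg2, Kg1.
Black is in check but has 3 legal moves → neither.

neither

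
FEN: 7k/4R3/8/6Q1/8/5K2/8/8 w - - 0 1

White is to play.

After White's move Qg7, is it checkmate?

yes

After Qg7: black king on h8; in check: yes, from the white queen on g7.
King squares — g7: attacked by Re7; h7: attacked by Qg7; g8: attacked by Qg7.
Black has no legal moves → checkmate.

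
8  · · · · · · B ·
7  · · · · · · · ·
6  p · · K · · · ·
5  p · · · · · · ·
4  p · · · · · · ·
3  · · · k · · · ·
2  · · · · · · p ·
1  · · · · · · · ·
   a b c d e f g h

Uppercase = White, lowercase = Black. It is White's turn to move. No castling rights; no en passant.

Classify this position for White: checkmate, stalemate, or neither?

White to move; white king on d6.
In check: no.
Legal moves for White: Bh7+, Bf7, Be6, Bd5, Bc4+, Bb3, Ba2, Ke7, Kd7, Kc7, Ke6, Kc6, Ke5, Kd5, Kc5.
White has 15 legal moves and is not in check → neither.

neither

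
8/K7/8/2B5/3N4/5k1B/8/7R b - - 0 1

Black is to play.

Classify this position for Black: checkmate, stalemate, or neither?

neither

Black to move; black king on f3.
In check: yes, from the white knight on d4.
King squares — e2: attacked by Nd4; f2: available; g2: attacked by Bh3; e3: available; g3: available; e4: available; f4: available; g4: attacked by Bh3.
Legal moves for Black: Kf4, Ke4, Kg3, Ke3, Kf2.
Black is in check but has 5 legal moves → neither.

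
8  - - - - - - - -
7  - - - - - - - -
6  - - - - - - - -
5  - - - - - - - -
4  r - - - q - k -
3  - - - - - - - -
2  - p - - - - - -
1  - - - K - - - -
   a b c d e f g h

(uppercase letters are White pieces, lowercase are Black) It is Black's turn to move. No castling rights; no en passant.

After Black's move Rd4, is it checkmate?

yes

After Rd4: white king on d1; in check: yes, from the black rook on d4.
King squares — c1: attacked by Pb2; e1: attacked by Qe4; c2: attacked by Qe4; d2: attacked by Rd4; e2: attacked by Qe4.
White has no legal moves → checkmate.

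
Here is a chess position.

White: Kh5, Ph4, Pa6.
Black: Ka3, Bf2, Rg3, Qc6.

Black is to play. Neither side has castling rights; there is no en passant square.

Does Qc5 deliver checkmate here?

no

After Qc5: white king on h5; in check: yes, from the black queen on c5.
White has 1 legal reply: Kh6.
In check but a legal move exists → not checkmate.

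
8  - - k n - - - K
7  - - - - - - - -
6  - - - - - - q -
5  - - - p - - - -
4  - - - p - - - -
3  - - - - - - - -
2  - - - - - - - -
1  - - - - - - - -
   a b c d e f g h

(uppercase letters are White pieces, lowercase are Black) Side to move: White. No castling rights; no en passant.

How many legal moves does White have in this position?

White to move; king on h8.
In check: no.
Legal moves: none.
Count: 0.

0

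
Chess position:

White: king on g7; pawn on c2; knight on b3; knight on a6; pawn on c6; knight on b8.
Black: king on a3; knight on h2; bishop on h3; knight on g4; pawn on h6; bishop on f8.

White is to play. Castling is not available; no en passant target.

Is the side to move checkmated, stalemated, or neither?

White to move; white king on g7.
In check: yes, from the black bishop on f8.
King squares — f6: attacked by Ng4; g6: available; h6: attacked by Ng4; f7: available; h7: available; f8: available; g8: available; h8: available.
Legal moves for White: Kh8, Kg8, Kxf8, Kh7, Kf7, Kg6.
White is in check but has 6 legal moves → neither.

neither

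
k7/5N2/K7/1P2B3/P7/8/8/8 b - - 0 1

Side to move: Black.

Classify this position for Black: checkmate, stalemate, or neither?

stalemate

Black to move; black king on a8.
In check: no.
King squares — a7: attacked by Ka6; b7: attacked by Ka6; b8: attacked by Be5.
Legal moves for Black: none.
Not in check and no legal moves → stalemate.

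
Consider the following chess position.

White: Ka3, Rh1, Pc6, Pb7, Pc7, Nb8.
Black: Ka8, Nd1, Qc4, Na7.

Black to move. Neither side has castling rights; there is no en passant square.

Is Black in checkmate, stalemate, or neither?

checkmate

Black to move; black king on a8.
In check: yes, from the white pawn on b7.
King squares — a7: own knight; b7: attacked by Pc6; b8: attacked by Pc7.
Legal moves for Black: none.
In check with no legal moves → checkmate.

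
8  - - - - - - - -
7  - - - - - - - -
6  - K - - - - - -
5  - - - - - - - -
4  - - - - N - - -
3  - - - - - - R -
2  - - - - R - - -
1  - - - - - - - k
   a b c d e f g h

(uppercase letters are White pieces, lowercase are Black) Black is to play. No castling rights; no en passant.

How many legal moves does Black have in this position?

0

Black to move; king on h1.
In check: no.
Legal moves: none.
Count: 0.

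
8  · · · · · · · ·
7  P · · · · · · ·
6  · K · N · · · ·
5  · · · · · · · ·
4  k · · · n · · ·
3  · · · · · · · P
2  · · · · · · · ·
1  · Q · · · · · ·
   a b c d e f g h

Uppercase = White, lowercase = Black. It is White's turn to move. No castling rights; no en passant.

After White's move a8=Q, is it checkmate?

After a8=Q: black king on a4; in check: yes, from the white queen on a8.
King squares — a3: attacked by Qa8; b3: attacked by Qb1; b4: attacked by Qb1; a5: attacked by Kb6; b5: attacked by Qb1.
Black has no legal moves → checkmate.

yes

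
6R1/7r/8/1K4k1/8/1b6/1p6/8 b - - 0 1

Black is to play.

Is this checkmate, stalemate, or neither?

neither

Black to move; black king on g5.
In check: yes, from the white rook on g8.
Legal moves for Black: Kh6, Kf6, Kh5, Kf5, Kh4, Kf4, Rg7, Bxg8.
Black is in check but has 8 legal moves → neither.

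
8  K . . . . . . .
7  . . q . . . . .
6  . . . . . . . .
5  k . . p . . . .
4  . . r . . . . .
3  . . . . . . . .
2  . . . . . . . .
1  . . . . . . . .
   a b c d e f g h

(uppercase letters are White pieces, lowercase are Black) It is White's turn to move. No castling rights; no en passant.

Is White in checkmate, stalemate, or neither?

White to move; white king on a8.
In check: no.
King squares — a7: attacked by Qc7; b7: attacked by Qc7; b8: attacked by Qc7.
Legal moves for White: none.
Not in check and no legal moves → stalemate.

stalemate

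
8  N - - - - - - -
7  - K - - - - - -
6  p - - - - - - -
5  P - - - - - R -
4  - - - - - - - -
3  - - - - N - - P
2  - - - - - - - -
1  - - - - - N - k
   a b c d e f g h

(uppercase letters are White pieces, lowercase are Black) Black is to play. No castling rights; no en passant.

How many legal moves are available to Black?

Black to move; king on h1.
In check: no.
Legal moves: none.
Count: 0.

0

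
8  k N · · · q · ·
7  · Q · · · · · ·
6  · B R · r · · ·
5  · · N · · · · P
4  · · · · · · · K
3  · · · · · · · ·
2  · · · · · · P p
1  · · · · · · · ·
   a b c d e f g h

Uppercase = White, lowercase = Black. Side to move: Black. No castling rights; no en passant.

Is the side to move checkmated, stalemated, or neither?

checkmate

Black to move; black king on a8.
In check: yes, from the white queen on b7.
King squares — a7: attacked by Bb6; b7: attacked by Nc5; b8: attacked by Qb7.
Legal moves for Black: none.
In check with no legal moves → checkmate.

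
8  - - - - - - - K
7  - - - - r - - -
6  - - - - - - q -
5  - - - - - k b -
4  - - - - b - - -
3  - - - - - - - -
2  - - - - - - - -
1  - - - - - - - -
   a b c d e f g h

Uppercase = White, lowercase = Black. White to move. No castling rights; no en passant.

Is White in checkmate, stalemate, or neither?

stalemate

White to move; white king on h8.
In check: no.
King squares — g7: attacked by Qg6; h7: attacked by Qg6; g8: attacked by Qg6.
Legal moves for White: none.
Not in check and no legal moves → stalemate.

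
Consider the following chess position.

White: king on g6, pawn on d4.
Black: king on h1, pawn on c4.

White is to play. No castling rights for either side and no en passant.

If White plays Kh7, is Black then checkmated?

no

After Kh7: black king on h1; in check: no.
Black is not in check, so this cannot be checkmate.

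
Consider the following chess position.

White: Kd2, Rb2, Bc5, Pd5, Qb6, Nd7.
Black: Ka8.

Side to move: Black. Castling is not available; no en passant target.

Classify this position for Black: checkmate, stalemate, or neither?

Black to move; black king on a8.
In check: no.
King squares — a7: attacked by Qb6; b7: attacked by Qb6; b8: attacked by Qb6.
Legal moves for Black: none.
Not in check and no legal moves → stalemate.

stalemate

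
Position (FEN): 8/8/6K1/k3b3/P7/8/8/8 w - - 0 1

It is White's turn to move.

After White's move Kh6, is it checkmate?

no

After Kh6: black king on a5; in check: no.
Black is not in check, so this cannot be checkmate.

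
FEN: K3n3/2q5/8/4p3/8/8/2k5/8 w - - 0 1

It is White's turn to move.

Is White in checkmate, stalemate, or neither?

stalemate

White to move; white king on a8.
In check: no.
King squares — a7: attacked by Qc7; b7: attacked by Qc7; b8: attacked by Qc7.
Legal moves for White: none.
Not in check and no legal moves → stalemate.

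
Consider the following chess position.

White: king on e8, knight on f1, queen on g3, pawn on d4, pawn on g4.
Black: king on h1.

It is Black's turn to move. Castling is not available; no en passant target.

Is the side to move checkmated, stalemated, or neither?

stalemate

Black to move; black king on h1.
In check: no.
King squares — g1: attacked by Qg3; g2: attacked by Qg3; h2: attacked by Nf1.
Legal moves for Black: none.
Not in check and no legal moves → stalemate.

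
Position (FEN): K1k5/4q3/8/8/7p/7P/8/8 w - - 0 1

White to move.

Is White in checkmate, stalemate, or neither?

stalemate

White to move; white king on a8.
In check: no.
King squares — a7: attacked by Qe7; b7: attacked by Qe7; b8: attacked by Kc8.
Legal moves for White: none.
Not in check and no legal moves → stalemate.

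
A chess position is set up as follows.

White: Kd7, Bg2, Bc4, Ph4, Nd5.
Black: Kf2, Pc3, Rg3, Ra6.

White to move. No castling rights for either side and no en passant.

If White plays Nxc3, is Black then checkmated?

no

After Nxc3: black king on f2; in check: no.
Black is not in check, so this cannot be checkmate.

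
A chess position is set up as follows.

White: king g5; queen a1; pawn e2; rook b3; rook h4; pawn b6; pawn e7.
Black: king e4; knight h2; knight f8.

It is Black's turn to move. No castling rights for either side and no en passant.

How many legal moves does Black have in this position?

Black to move; king on e4.
In check: yes, from the white rook on h4.
Legal moves: Kd5, Ng4.
Count: 2.

2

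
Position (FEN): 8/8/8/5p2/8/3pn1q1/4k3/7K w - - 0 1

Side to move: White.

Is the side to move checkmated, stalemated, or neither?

White to move; white king on h1.
In check: no.
King squares — g1: attacked by Qg3; g2: attacked by Ne3; h2: attacked by Qg3.
Legal moves for White: none.
Not in check and no legal moves → stalemate.

stalemate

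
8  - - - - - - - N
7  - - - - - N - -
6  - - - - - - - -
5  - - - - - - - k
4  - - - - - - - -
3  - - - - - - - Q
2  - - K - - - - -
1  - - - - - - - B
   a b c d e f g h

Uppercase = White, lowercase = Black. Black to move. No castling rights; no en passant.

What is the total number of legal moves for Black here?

0

Black to move; king on h5.
In check: yes, from the white queen on h3.
Legal moves: none.
Count: 0.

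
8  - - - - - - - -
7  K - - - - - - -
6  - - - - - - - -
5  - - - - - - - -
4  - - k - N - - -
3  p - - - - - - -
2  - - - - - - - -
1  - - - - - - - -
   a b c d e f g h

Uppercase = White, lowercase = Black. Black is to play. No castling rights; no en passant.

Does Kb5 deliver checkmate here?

After Kb5: white king on a7; in check: no.
White is not in check, so this cannot be checkmate.

no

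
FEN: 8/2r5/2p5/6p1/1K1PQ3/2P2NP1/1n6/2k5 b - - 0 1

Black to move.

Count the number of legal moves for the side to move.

Black to move; king on c1.
In check: no.
Legal moves: Rc8, Rh7, Rg7, Rf7, Re7, Rd7, Rb7+, Ra7, Nc4, Na4, Nd3+, Nd1, Kd1, c5+, g4.
Count: 15.

15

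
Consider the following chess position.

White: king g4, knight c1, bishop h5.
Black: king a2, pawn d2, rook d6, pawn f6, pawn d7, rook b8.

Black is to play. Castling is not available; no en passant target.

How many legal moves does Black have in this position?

8

Black to move; king on a2.
In check: yes, from the white knight on c1.
Legal moves: Ka3, Kb2, Kb1, Ka1, dxc1=Q, dxc1=R, dxc1=B, dxc1=N.
Count: 8.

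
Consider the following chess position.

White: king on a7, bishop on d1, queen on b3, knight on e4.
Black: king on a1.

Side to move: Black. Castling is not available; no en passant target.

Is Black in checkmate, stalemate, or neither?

stalemate

Black to move; black king on a1.
In check: no.
King squares — b1: attacked by Qb3; a2: attacked by Qb3; b2: attacked by Qb3.
Legal moves for Black: none.
Not in check and no legal moves → stalemate.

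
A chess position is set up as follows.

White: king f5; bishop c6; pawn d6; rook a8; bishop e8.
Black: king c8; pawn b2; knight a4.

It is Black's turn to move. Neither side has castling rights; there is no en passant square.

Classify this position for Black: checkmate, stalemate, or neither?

Black to move; black king on c8.
In check: yes, from the white rook on a8.
King squares — b7: attacked by Bc6; c7: attacked by Pd6; d7: attacked by Bc6; b8: attacked by Ra8; d8: attacked by Ra8.
Legal moves for Black: none.
In check with no legal moves → checkmate.

checkmate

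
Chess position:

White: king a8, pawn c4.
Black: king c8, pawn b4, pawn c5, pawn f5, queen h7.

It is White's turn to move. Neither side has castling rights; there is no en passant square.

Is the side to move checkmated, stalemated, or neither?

White to move; white king on a8.
In check: no.
King squares — a7: attacked by Qh7; b7: attacked by Qh7; b8: attacked by Kc8.
Legal moves for White: none.
Not in check and no legal moves → stalemate.

stalemate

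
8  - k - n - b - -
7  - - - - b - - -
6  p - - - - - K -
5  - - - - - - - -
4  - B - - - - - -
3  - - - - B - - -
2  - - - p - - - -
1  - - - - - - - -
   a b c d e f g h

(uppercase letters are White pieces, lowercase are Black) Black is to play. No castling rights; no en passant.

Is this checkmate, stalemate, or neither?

neither

Black to move; black king on b8.
In check: no.
Legal moves for Black include: Bg7, Bh6, Nf7, Nb7, Ne6, Nc6, Kc8, Ka8, Kc7, Kb7, Bf6, Bd6, Bg5, Bc5, Bh4, Bxb4, a5, d1=Q, ... (list truncated; more exist).
Black has legal moves and is not in check → neither.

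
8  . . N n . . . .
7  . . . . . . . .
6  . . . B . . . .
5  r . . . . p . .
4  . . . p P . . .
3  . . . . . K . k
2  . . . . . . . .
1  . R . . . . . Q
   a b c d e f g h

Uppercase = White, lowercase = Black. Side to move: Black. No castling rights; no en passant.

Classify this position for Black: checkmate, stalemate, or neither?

Black to move; black king on h3.
In check: yes, from the white queen on h1.
King squares — g2: attacked by Qh1; h2: attacked by Qh1; g3: attacked by Kf3; g4: attacked by Kf3; h4: attacked by Qh1.
Legal moves for Black: none.
In check with no legal moves → checkmate.

checkmate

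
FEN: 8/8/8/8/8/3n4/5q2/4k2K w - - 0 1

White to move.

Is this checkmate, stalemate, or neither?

White to move; white king on h1.
In check: no.
King squares — g1: attacked by Qf2; g2: attacked by Qf2; h2: attacked by Qf2.
Legal moves for White: none.
Not in check and no legal moves → stalemate.

stalemate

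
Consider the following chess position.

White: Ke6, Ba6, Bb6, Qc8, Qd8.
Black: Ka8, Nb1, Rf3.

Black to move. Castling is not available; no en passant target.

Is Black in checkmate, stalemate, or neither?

Black to move; black king on a8.
In check: yes, from the white queen on c8.
King squares — a7: attacked by Bb6; b7: attacked by Ba6; b8: attacked by Qc8.
Legal moves for Black: none.
In check with no legal moves → checkmate.

checkmate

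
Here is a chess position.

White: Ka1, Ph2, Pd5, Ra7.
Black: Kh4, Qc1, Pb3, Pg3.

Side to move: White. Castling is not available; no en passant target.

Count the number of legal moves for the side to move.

0

White to move; king on a1.
In check: yes, from the black queen on c1.
Legal moves: none.
Count: 0.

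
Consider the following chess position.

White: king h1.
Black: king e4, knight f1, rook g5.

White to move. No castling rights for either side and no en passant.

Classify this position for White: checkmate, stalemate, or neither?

White to move; white king on h1.
In check: no.
King squares — g1: attacked by Rg5; g2: attacked by Rg5; h2: attacked by Nf1.
Legal moves for White: none.
Not in check and no legal moves → stalemate.

stalemate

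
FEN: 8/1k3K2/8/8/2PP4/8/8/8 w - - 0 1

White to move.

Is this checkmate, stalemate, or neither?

White to move; white king on f7.
In check: no.
Legal moves for White: Kg8, Kf8, Ke8, Kg7, Ke7, Kg6, Kf6, Ke6, d5, c5.
White has 10 legal moves and is not in check → neither.

neither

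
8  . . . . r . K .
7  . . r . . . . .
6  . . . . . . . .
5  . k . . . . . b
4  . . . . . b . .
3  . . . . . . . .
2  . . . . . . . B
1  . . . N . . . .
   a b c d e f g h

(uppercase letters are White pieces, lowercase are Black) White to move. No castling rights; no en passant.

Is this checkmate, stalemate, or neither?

White to move; white king on g8.
In check: yes, from the black rook on e8.
King squares — f7: attacked by Bh5; g7: attacked by Rc7; h7: attacked by Rc7; f8: attacked by Re8; h8: attacked by Re8.
Legal moves for White: none.
In check with no legal moves → checkmate.

checkmate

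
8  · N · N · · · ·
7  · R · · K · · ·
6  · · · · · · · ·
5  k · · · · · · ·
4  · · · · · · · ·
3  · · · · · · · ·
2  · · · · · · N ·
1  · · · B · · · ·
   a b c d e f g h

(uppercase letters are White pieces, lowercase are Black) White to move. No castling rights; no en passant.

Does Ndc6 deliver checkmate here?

yes

After Ndc6: black king on a5; in check: yes, from the white knight on c6.
King squares — a4: attacked by Bd1; b4: attacked by Nc6; b5: attacked by Rb7; a6: attacked by Nb8; b6: attacked by Rb7.
Black has no legal moves → checkmate.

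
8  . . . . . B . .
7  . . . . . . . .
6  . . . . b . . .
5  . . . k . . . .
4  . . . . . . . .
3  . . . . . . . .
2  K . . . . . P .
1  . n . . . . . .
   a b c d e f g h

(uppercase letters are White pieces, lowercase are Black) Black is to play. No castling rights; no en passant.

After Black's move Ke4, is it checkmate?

After Ke4: white king on a2; in check: yes, from the black bishop on e6.
White has 3 legal replies: Kb2, Kxb1, Ka1.
In check but a legal move exists → not checkmate.

no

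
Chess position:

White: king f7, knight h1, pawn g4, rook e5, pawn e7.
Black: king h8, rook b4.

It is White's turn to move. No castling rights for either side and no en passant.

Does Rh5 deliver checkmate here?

yes

After Rh5: black king on h8; in check: yes, from the white rook on h5.
King squares — g7: attacked by Kf7; h7: attacked by Rh5; g8: attacked by Kf7.
Black has no legal moves → checkmate.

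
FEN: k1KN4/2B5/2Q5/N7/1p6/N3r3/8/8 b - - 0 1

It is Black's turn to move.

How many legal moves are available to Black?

Black to move; king on a8.
In check: yes, from the white queen on c6.
Legal moves: Ka7.
Count: 1.

1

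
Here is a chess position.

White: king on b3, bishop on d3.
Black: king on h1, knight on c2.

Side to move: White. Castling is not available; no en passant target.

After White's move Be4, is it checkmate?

After Be4: black king on h1; in check: yes, from the white bishop on e4.
Black has 2 legal replies: Kh2, Kg1.
In check but a legal move exists → not checkmate.

no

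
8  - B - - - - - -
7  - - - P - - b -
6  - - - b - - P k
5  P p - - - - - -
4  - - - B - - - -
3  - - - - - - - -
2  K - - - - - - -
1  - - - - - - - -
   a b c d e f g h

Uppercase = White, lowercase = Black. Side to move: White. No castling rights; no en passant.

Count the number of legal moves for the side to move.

24

White to move; king on a2.
In check: no.
Legal moves: Bc7, Bba7, Bxd6, Bxg7+, Bda7, Bf6, Bb6, Be5, Bc5, Be3+, Bc3, Bf2, Bb2, Bg1, Ba1, Kb3, Kb2, Kb1, Ka1, d8=Q, d8=R, d8=B, d8=N, a6.
Count: 24.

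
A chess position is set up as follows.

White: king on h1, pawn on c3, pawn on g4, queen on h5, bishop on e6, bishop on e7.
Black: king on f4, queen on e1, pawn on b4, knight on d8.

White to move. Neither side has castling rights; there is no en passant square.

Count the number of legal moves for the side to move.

White to move; king on h1.
In check: yes, from the black queen on e1.
Legal moves: Kh2, Kg2.
Count: 2.

2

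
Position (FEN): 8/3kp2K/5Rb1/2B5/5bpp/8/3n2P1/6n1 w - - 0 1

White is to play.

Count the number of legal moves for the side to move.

5

White to move; king on h7.
In check: yes, from the black bishop on g6.
Legal moves: Kh8, Kg8, Kg7, Kxg6, Rxg6.
Count: 5.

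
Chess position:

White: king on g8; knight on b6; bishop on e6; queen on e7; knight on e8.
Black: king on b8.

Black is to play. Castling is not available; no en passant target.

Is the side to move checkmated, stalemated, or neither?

Black to move; black king on b8.
In check: no.
King squares — a7: attacked by Qe7; b7: attacked by Qe7; c7: attacked by Qe7; a8: attacked by Nb6; c8: attacked by Nb6.
Legal moves for Black: none.
Not in check and no legal moves → stalemate.

stalemate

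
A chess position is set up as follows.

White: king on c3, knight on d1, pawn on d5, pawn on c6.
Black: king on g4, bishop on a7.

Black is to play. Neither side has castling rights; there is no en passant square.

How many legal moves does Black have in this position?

15

Black to move; king on g4.
In check: no.
Legal moves: Bb8, Bb6, Bc5, Bd4+, Be3, Bf2, Bg1, Kh5, Kg5, Kf5, Kh4, Kf4, Kh3, Kg3, Kf3.
Count: 15.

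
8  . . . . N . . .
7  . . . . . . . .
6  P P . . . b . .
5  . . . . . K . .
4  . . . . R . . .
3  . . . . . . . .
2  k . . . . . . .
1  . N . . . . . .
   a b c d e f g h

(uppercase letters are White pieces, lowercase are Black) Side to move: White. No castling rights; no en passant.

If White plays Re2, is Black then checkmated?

After Re2: black king on a2; in check: yes, from the white rook on e2.
Black has 4 legal replies: Kb3, Kxb1, Ka1, Bb2.
In check but a legal move exists → not checkmate.

no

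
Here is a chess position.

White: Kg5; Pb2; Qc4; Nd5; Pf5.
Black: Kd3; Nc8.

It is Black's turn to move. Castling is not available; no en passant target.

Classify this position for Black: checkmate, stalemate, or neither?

Black to move; black king on d3.
In check: yes, from the white queen on c4.
King squares — c2: attacked by Qc4; d2: available; e2: attacked by Qc4; c3: attacked by Pb2; e3: attacked by Nd5; c4: available; d4: attacked by Qc4; e4: attacked by Qc4.
Legal moves for Black: Kxc4, Kd2.
Black is in check but has 2 legal moves → neither.

neither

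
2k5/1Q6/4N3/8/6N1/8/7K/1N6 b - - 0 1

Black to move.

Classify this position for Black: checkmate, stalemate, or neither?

neither

Black to move; black king on c8.
In check: yes, from the white queen on b7.
King squares — b7: available; c7: attacked by Ne6; d7: attacked by Qb7; b8: attacked by Qb7; d8: attacked by Ne6.
Legal moves for Black: Kxb7.
Black is in check but has 1 legal move → neither.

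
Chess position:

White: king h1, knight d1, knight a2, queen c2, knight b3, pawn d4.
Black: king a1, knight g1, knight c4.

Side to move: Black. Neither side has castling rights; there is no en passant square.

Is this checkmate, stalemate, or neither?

checkmate

Black to move; black king on a1.
In check: yes, from the white knight on b3.
King squares — b1: attacked by Qc2; a2: attacked by Qc2; b2: attacked by Nd1.
Legal moves for Black: none.
In check with no legal moves → checkmate.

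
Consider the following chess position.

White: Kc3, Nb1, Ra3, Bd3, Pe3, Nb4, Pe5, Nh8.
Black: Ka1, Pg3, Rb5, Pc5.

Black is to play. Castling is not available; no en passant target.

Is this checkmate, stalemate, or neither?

checkmate

Black to move; black king on a1.
In check: yes, from the white rook on a3.
King squares — b1: attacked by Bd3; a2: attacked by Ra3; b2: attacked by Kc3.
Legal moves for Black: none.
In check with no legal moves → checkmate.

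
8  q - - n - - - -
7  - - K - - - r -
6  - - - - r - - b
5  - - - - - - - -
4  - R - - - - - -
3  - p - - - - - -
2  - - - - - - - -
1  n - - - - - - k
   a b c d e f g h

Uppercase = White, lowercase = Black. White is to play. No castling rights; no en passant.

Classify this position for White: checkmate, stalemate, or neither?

White to move; white king on c7.
In check: yes, from the black rook on g7.
King squares — b6: attacked by Re6; c6: attacked by Re6; d6: attacked by Re6; b7: attacked by Rg7; d7: attacked by Rg7; b8: attacked by Qa8; c8: attacked by Qa8; d8: attacked by Qa8.
Legal moves for White: none.
In check with no legal moves → checkmate.

checkmate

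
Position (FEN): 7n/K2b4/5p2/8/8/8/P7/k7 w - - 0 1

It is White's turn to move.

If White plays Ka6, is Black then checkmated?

no

After Ka6: black king on a1; in check: no.
Black is not in check, so this cannot be checkmate.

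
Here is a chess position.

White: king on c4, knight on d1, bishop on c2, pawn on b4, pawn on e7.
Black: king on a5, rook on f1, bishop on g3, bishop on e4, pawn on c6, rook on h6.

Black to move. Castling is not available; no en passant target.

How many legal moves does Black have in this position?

2

Black to move; king on a5.
In check: yes, from the white pawn on b4.
Legal moves: Kb6, Ka6.
Count: 2.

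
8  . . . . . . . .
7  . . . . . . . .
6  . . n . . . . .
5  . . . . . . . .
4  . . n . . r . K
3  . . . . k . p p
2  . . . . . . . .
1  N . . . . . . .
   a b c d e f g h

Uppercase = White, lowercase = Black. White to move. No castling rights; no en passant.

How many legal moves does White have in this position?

4

White to move; king on h4.
In check: yes, from the black rook on f4.
Legal moves: Kh5, Kg5, Kxh3, Kxg3.
Count: 4.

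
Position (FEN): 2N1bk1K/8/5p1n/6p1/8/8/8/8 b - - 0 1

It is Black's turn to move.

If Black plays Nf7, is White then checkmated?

no

After Nf7: white king on h8; in check: yes, from the black knight on f7.
White has 1 legal reply: Kh7.
In check but a legal move exists → not checkmate.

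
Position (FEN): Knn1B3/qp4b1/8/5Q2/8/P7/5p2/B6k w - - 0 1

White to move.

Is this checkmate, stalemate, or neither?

checkmate

White to move; white king on a8.
In check: yes, from the black queen on a7.
King squares — a7: attacked by Nc8; b7: attacked by Qa7; b8: attacked by Qa7.
Legal moves for White: none.
In check with no legal moves → checkmate.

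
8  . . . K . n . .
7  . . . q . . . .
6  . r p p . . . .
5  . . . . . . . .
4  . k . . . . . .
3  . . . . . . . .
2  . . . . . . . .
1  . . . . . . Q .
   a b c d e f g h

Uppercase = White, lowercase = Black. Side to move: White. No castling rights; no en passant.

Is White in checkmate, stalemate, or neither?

checkmate

White to move; white king on d8.
In check: yes, from the black queen on d7.
King squares — c7: attacked by Qd7; d7: attacked by Nf8; e7: attacked by Qd7; c8: attacked by Qd7; e8: attacked by Qd7.
Legal moves for White: none.
In check with no legal moves → checkmate.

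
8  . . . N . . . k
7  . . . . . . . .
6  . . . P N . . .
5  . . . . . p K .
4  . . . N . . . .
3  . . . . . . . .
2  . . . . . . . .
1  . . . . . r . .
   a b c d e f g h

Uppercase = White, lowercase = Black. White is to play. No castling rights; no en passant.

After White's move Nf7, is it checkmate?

After Nf7: black king on h8; in check: yes, from the white knight on f7.
Black has 2 legal replies: Kg8, Kh7.
In check but a legal move exists → not checkmate.

no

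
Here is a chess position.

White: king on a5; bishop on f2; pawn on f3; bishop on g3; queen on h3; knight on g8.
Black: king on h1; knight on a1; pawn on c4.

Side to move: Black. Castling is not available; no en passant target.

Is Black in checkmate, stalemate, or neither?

Black to move; black king on h1.
In check: yes, from the white queen on h3.
King squares — g1: attacked by Bf2; g2: attacked by Qh3; h2: attacked by Bg3.
Legal moves for Black: none.
In check with no legal moves → checkmate.

checkmate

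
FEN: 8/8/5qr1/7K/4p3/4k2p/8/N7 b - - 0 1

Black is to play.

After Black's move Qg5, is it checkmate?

yes

After Qg5: white king on h5; in check: yes, from the black queen on g5.
King squares — g4: attacked by Qg5; h4: attacked by Qg5; g5: attacked by Rg6; g6: attacked by Qg5; h6: attacked by Qg5.
White has no legal moves → checkmate.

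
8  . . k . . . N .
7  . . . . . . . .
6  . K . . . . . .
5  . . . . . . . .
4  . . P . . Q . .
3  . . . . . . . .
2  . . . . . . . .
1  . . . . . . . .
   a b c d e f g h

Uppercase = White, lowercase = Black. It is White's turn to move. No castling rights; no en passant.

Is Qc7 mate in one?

yes

After Qc7: black king on c8; in check: yes, from the white queen on c7.
King squares — b7: attacked by Kb6; c7: attacked by Kb6; d7: attacked by Qc7; b8: attacked by Qc7; d8: attacked by Qc7.
Black has no legal moves → checkmate.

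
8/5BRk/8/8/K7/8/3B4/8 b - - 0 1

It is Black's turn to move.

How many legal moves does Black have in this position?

2

Black to move; king on h7.
In check: yes, from the white rook on g7.
Legal moves: Kh8, Kxg7.
Count: 2.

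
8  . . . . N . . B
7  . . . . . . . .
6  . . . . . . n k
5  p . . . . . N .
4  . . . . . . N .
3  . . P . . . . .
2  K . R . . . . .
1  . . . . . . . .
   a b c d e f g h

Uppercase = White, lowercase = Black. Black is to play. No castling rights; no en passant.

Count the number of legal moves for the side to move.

Black to move; king on h6.
In check: yes, from the white knight on g4.
Legal moves: Kh5, Kxg5.
Count: 2.

2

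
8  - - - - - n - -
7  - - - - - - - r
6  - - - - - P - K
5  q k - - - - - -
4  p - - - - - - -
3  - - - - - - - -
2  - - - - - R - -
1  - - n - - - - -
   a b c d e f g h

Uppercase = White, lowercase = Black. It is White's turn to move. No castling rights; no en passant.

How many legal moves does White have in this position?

White to move; king on h6.
In check: yes, from the black rook on h7.
Legal moves: Kg5.
Count: 1.

1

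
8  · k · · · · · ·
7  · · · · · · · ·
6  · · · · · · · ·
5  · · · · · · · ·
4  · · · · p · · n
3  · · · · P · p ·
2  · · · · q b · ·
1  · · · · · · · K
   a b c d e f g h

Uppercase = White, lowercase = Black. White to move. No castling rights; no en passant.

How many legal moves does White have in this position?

0

White to move; king on h1.
In check: no.
Legal moves: none.
Count: 0.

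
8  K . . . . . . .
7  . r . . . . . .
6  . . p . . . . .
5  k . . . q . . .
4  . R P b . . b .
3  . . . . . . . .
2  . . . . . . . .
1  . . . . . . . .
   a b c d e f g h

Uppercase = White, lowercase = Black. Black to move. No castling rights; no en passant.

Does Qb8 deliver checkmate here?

yes

After Qb8: white king on a8; in check: yes, from the black queen on b8.
King squares — a7: attacked by Bd4; b7: attacked by Qb8; b8: attacked by Rb7.
White has no legal moves → checkmate.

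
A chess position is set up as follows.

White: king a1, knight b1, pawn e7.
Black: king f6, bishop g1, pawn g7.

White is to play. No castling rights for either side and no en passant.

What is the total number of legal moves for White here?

White to move; king on a1.
In check: no.
Legal moves: Nc3, Na3, Nd2, Kb2, Ka2, e8=Q, e8=R, e8=B, e8=N+.
Count: 9.

9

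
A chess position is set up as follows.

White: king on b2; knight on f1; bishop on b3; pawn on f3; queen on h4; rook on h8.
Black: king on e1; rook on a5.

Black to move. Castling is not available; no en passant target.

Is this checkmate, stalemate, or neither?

neither

Black to move; black king on e1.
In check: yes, from the white queen on h4.
King squares — d1: attacked by Bb3; f1: available; d2: attacked by Nf1; e2: available; f2: attacked by Qh4.
Legal moves for Black: Ke2, Kxf1.
Black is in check but has 2 legal moves → neither.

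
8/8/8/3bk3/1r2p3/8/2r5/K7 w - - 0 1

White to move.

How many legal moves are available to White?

White to move; king on a1.
In check: no.
Legal moves: none.
Count: 0.

0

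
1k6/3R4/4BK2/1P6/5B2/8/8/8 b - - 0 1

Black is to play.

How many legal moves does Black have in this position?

Black to move; king on b8.
In check: yes, from the white bishop on f4.
Legal moves: Kc8, Ka8.
Count: 2.

2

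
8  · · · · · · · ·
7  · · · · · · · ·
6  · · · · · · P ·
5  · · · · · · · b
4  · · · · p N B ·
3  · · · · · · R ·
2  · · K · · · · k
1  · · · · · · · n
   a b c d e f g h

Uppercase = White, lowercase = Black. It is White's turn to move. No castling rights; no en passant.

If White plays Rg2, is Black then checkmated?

After Rg2: black king on h2; in check: yes, from the white rook on g2.
King squares — g1: attacked by Rg2; h1: own knight; g2: attacked by Nf4; g3: attacked by Rg2; h3: attacked by Nf4.
Black has no legal moves → checkmate.

yes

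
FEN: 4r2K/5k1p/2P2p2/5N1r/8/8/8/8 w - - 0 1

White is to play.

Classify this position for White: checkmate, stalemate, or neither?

checkmate

White to move; white king on h8.
In check: yes, from the black rook on e8.
King squares — g7: attacked by Kf7; h7: attacked by Rh5; g8: attacked by Kf7.
Legal moves for White: none.
In check with no legal moves → checkmate.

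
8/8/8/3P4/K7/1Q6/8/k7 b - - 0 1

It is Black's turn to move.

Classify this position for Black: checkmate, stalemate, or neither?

Black to move; black king on a1.
In check: no.
King squares — b1: attacked by Qb3; a2: attacked by Qb3; b2: attacked by Qb3.
Legal moves for Black: none.
Not in check and no legal moves → stalemate.

stalemate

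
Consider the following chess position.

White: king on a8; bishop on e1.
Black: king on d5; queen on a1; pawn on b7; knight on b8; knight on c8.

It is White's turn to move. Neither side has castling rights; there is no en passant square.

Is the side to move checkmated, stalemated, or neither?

neither

White to move; white king on a8.
In check: yes, from the black queen on a1.
King squares — a7: attacked by Qa1; b7: available; b8: available.
Legal moves for White: Kxb8, Kxb7, Ba5.
White is in check but has 3 legal moves → neither.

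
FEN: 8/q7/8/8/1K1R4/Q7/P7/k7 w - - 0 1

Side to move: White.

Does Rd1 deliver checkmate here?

After Rd1: black king on a1; in check: yes, from the white rook on d1.
King squares — b1: attacked by Rd1; a2: attacked by Qa3; b2: attacked by Qa3.
Black has no legal moves → checkmate.

yes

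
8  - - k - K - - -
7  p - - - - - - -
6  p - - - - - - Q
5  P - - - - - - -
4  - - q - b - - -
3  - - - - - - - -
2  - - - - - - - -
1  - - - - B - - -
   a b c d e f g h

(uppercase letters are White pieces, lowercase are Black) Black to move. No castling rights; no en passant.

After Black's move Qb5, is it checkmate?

After Qb5: white king on e8; in check: yes, from the black queen on b5.
White has 4 legal replies: Kf8, Kf7, Ke7, Qc6+.
In check but a legal move exists → not checkmate.

no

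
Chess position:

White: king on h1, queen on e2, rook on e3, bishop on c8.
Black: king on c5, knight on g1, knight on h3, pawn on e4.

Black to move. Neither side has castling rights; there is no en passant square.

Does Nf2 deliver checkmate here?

no

After Nf2: white king on h1; in check: yes, from the black knight on f2.
White has 4 legal replies: Kh2, Kg2, Kxg1, Qxf2.
In check but a legal move exists → not checkmate.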